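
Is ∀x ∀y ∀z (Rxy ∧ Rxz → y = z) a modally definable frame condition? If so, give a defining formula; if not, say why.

Yes — defined by ◇p → □p

This is a Sahlqvist condition; the CD axiom ◇p → □p defines it.
Suppose ◇p→□p is valid. Take Rxy, Rxz and set V(p)={y}. Then ◇p at x, so □p at x, so p at z, i.e. z=y.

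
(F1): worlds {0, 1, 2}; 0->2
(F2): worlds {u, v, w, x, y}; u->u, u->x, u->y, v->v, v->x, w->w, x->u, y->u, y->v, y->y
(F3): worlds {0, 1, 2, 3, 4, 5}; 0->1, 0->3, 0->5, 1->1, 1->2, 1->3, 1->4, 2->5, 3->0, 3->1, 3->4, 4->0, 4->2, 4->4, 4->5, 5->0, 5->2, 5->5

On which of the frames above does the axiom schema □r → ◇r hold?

(F2), (F3)

Frame correspondent (Sahlqvist): ∀x ∃y Rxy — i.e. seriality.
(F1): fails — world 1 has no successor.
(F2): holds.
(F3): holds.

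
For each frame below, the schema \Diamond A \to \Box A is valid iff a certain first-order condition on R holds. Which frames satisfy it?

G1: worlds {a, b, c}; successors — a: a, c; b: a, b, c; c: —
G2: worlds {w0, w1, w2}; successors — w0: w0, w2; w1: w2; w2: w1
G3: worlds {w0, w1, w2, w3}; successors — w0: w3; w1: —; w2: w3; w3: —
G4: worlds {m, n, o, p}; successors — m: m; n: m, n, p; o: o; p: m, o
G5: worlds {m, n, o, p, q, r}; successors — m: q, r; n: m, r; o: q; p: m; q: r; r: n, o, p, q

G3

This is the axiom for partial functionality; its first-order frame correspondent is \forall x \forall y \forall z (Rxy \wedge Rxz \to y = z).
G1: fails — a sees both a and c.
G2: fails — w0 sees both w0 and w2.
G3: condition met.
G4: fails — n sees both m and n.
G5: fails — m sees both q and r.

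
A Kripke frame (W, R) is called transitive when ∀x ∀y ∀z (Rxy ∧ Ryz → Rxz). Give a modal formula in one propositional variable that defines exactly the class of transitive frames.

This is transitivity; the standard corresponding axiom is 4: □s → □□s.
Suppose □s→□□s is valid. Take Rxy, Ryz and set V(s)={w : Rxw}. Then □s at x, so □□s at x, so □s at y, so s at z, i.e. Rxz.

□s → □□s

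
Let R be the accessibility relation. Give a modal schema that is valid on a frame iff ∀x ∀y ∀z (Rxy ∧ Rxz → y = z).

◇ψ → □ψ

This is partial functionality; the standard corresponding axiom is CD: ◇ψ → □ψ.
Suppose ◇ψ→□ψ is valid. Take Rxy, Rxz and set V(ψ)={y}. Then ◇ψ at x, so □ψ at x, so ψ at z, i.e. z=y.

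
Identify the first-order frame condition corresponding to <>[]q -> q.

Equivalently (dual form): q → □◇q.
Suppose q→□◇q is valid. Take Rxy and set V(q)={x}. Then q at x, so □◇q at x, so ◇q at y, so some z with Ryz has q; z=x, i.e. Ryx.
Conversely, on a frame with symmetry the schema holds at every world under every valuation.
So the correspondent is symmetry.

symmetry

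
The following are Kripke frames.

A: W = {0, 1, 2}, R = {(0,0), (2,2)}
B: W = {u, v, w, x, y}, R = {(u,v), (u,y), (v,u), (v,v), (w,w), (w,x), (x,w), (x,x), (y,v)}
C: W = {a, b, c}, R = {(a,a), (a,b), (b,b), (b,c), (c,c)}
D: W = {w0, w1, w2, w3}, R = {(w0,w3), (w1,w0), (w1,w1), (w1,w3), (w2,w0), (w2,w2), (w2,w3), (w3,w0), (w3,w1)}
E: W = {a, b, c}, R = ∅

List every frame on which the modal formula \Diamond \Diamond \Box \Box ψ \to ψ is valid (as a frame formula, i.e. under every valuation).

A, E

This is the axiom for a generalized confluence (Geach) condition; its first-order frame correspondent is \forall x \forall y (x R^2 y \to \exists w (y R^2 w \wedge x = w)).
A: condition met.
B: fails — yR²u but no t with uR²t and y=t.
C: fails — aR²b but no w with bR²w and a=w.
D: fails — w2R²w0 but no w with w0R²w and w2=w.
E: condition met.
Valid on: A, E.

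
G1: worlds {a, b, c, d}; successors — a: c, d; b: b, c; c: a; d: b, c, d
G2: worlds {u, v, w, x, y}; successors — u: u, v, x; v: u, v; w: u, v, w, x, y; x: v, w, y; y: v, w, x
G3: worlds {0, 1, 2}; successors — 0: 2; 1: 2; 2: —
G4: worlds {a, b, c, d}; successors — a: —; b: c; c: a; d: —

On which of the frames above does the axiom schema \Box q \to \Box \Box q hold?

The schema corresponds to transitivity: \forall x \forall y \forall z (Rxy \wedge Ryz \to Rxz).
G1: fails — Rbc and Rca but not Rba.
G2: fails — Rxw and Rwu but not Rxu.
G3: condition met.
G4: fails — Rbc and Rca but not Rba.

G3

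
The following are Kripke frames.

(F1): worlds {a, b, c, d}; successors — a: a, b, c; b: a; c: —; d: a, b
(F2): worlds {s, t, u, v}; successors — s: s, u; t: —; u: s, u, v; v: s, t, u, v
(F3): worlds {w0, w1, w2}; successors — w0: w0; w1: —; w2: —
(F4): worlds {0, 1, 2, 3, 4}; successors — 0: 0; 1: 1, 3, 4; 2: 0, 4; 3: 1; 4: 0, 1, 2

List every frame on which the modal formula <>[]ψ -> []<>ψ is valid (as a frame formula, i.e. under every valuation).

Frame correspondent (Sahlqvist): forall x forall y forall z (Rxy & Rxz -> exists w (Ryw & Rzw)) — i.e. convergence.
(F1): fails — Rab and Rac but b and c have no common successor.
(F2): fails — Rvv and Rvt but v and t have no common successor.
(F3): holds.
(F4): fails — R40 and R41 but 0 and 1 have no common successor.
Valid on: (F3).

(F3)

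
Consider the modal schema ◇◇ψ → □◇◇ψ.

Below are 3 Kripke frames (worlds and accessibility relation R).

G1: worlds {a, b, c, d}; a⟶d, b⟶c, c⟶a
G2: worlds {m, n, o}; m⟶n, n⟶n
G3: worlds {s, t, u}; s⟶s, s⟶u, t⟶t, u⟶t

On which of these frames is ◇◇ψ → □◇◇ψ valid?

The schema corresponds to a generalized confluence (Geach) condition: ∀x ∀y ∀z ((xR²y ∧ xRz) → ∃w (y = w ∧ zR²w)).
G1: fails — bR²a, bRc but no w with a=w and cR²w.
G2: satisfies the condition.
G3: fails — sR²s, sRu but no w with s=w and uR²w.

G2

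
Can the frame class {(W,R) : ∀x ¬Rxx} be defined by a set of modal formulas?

No

If a class were modally definable it would be closed under surjective bounded morphisms (Goldblatt–Thomason).
The 5-cycle (worlds 0,1,2,3,4 with 0→1→2→3→4→0) is irreflexive, and the map sending every world to a single reflexive point • is a surjective bounded morphism (forth: every edge maps to (•,•); back: every world has a successor). So any modal formula valid on the 5-cycle is also valid on the reflexive point, which is not irreflexive.
So no modal formula (or set of formulas) defines exactly the irreflexive frames.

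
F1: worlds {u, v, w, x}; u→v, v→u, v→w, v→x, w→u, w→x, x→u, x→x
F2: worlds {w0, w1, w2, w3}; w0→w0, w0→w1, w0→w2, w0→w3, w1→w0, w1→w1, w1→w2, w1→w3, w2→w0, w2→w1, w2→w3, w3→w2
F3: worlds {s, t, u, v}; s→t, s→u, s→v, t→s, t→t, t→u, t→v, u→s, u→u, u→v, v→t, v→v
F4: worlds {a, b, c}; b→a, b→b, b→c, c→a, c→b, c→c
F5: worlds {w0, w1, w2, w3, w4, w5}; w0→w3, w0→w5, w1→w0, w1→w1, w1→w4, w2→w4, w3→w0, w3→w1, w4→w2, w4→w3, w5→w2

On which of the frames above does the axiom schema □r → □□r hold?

F4

This is the axiom for transitivity; its first-order frame correspondent is ∀x ∀y ∀z (Rxy ∧ Ryz → Rxz).
F1: fails — Ruv and Rvw but not Ruw.
F2: fails — Rw3w2 and Rw2w0 but not Rw3w0.
F3: fails — Ruv and Rvt but not Rut.
F4: condition met.
F5: fails — Rw1w0 and Rw0w5 but not Rw1w5.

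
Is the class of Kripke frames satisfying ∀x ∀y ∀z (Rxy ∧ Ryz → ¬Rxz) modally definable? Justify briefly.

If a class were modally definable it would be closed under surjective bounded morphisms (Goldblatt–Thomason).
The 7-cycle (worlds 0,1,2,3,4,5,6 with 0→1→2→3→4→5→6→0) is intransitive. Mapping every world to a single reflexive point • is a surjective bounded morphism; the reflexive point is not intransitive (R••∧R•• but R••).
Hence intransitivity is not modally definable.

No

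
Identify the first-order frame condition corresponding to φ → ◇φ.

Reflexivity

Equivalently (dual form): □φ → φ.
Suppose □φ→φ is valid. At any x set V(φ)={w : Rxw}. Then □φ holds at x, so φ holds at x, i.e. Rxx.
The converse is a direct semantic check.
Frame condition: ∀x Rxx.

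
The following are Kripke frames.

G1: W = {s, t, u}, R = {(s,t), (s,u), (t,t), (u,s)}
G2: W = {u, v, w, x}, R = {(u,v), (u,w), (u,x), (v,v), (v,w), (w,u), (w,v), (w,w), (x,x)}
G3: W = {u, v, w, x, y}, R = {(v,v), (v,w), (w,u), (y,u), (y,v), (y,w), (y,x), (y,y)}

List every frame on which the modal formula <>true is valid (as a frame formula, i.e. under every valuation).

G1, G2

The schema corresponds to seriality: forall x exists y Rxy.
G1: condition met.
G2: condition met.
G3: fails — world u has no successor.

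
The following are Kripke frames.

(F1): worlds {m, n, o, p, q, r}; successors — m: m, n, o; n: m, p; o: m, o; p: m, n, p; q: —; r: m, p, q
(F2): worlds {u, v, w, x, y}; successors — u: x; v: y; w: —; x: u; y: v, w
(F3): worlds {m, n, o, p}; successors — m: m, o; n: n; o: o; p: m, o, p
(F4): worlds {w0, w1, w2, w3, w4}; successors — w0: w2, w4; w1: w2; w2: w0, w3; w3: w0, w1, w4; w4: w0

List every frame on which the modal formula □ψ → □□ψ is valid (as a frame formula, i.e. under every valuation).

This is the axiom for transitivity; its first-order frame correspondent is ∀x ∀y ∀z (Rxy ∧ Ryz → Rxz).
(F1): fails — Rom and Rmn but not Ron.
(F2): fails — Rxu and Rux but not Rxx.
(F3): satisfies the condition.
(F4): fails — Rw1w2 and Rw2w0 but not Rw1w0.
Valid on: (F3).

(F3)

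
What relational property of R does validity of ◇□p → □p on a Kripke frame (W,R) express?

the Euclidean property: ∀x ∀y ∀z (Rxy ∧ Rxz → Ryz)

Replacing p by ¬p and contraposing gives the equivalent schema ◇p → □◇p.
Suppose ◇p→□◇p is valid. Take Rxy, Rxz and set V(p)={y}. Then ◇p at x, so □◇p at x, so ◇p at z, so some w with Rzw has p; w=y, i.e. Rzy. By symmetry of the argument, Ryz.
Conversely, on a frame with the Euclidean property the schema holds at every world under every valuation.
Frame condition: ∀x ∀y ∀z (Rxy ∧ Rxz → Ryz).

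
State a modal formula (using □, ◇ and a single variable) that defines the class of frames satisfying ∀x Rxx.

A defining formula is □s → s (the T axiom).
Suppose □s→s is valid. At any x set V(s)={w : Rxw}. Then □s holds at x, so s holds at x, i.e. Rxx.

□s → s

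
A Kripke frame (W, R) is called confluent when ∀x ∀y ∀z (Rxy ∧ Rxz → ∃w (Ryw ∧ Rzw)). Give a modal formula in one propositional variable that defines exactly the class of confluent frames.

◇□s → □◇s

The condition is convergence. The .2 schema ◇□s → □◇s defines it.
Suppose ◇□s→□◇s is valid. Take Rxy, Rxz and set V(s)={w : Ryw}. Then □s at y so ◇□s at x, so □◇s at x, so ◇s at z, giving w with Rzw and Ryw.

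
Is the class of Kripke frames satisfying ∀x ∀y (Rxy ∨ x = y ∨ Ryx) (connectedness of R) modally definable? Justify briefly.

Modal frame validity is preserved under disjoint unions.
Take 2 disjoint single-world reflexive frames: each is trivially connected, but their disjoint union has 2 worlds with no edge between distinct components, so it is not connected.
So the class is not modally definable.

Not modally definable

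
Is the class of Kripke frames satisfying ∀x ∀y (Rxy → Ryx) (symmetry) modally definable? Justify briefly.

Definable; r → □◇r defines it

The condition is symmetry. A defining modal formula is r → □◇r.
Suppose r→□◇r is valid. Take Rxy and set V(r)={x}. Then r at x, so □◇r at x, so ◇r at y, so some z with Ryz has r; z=x, i.e. Ryx.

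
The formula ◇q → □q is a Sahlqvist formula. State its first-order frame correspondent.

Suppose ◇q→□q is valid. Take Rxy, Rxz and set V(q)={y}. Then ◇q at x, so □q at x, so q at z, i.e. z=y.
Conversely, any frame satisfying ∀x ∀y ∀z (Rxy ∧ Rxz → y = z) validates the schema.
Frame condition: ∀x ∀y ∀z (Rxy ∧ Rxz → y = z).

partial functionality: ∀x ∀y ∀z (Rxy ∧ Rxz → y = z)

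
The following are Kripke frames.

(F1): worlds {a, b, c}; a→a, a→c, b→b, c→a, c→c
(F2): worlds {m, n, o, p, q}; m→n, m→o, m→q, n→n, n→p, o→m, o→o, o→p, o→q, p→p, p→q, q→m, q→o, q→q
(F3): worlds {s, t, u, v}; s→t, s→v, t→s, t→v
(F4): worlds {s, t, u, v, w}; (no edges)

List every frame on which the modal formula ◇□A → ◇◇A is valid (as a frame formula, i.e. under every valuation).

The schema corresponds to a generalized confluence (Geach) condition: ∀x ∀y (xRy → ∃w (yRw ∧ xR²w)).
(F1): ✓.
(F2): ✓.
(F3): fails — sRv but no w with vRw and sR²w.
(F4): ✓.
Valid on: (F1), (F2), (F4).

(F1), (F2), (F4)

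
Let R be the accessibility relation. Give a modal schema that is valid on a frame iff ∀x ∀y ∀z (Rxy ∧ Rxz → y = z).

◇p → □p

The condition is partial functionality. The CD schema ◇p → □p defines it.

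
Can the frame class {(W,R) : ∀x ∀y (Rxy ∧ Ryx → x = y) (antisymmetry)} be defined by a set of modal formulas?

If a class were modally definable it would be closed under surjective bounded morphisms (Goldblatt–Thomason).
The 4-cycle (worlds s,t,u,v with s→t→u→v→s) is antisymmetric. Sending even-indexed worlds to a and odd-indexed worlds to b is a surjective bounded morphism onto the two-world frame with a↔b, which is not antisymmetric.
Hence antisymmetry is not modally definable.

Not definable by any modal formula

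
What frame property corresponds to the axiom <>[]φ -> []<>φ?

Convergence

Suppose ◇□φ→□◇φ is valid. Take Rxy, Rxz and set V(φ)={w : Ryw}. Then □φ at y so ◇□φ at x, so □◇φ at x, so ◇φ at z, giving w with Rzw and Ryw.
Conversely, any frame satisfying forall x forall y forall z (Rxy & Rxz -> exists w (Ryw & Rzw)) validates the schema.
So the correspondent is convergence.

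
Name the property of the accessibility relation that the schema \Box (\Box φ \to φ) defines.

shift-reflexivity: \forall x \forall y (Rxy \to Ryy)

This is the T□ axiom.
Its frame correspondent is shift-reflexivity — \forall x \forall y (Rxy \to Ryy).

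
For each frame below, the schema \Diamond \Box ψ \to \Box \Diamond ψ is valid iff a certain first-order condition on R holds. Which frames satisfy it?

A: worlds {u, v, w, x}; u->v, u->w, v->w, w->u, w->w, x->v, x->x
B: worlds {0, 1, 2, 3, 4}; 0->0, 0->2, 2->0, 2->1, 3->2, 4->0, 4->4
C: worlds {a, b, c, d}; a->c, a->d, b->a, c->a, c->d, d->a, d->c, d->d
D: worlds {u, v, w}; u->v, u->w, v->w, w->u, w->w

C, D

The schema corresponds to convergence: \forall x \forall y \forall z (Rxy \wedge Rxz \to \exists w (Ryw \wedge Rzw)).
A: fails — Rxx and Rxv but x and v have no common successor.
B: fails — R20 and R21 but 0 and 1 have no common successor.
C: ✓.
D: ✓.
Valid on: C, D.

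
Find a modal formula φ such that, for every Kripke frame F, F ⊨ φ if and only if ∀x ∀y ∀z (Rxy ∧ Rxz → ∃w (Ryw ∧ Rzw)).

A defining formula is ◇□p → □◇p (the .2 axiom).
Suppose ◇□p→□◇p is valid. Take Rxy, Rxz and set V(p)={w : Ryw}. Then □p at y so ◇□p at x, so □◇p at x, so ◇p at z, giving w with Rzw and Ryw.

◇□p → □◇p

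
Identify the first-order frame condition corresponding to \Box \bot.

emptiness of R

□⊥ is valid iff no world has any successor (otherwise □⊥ fails at any world with one).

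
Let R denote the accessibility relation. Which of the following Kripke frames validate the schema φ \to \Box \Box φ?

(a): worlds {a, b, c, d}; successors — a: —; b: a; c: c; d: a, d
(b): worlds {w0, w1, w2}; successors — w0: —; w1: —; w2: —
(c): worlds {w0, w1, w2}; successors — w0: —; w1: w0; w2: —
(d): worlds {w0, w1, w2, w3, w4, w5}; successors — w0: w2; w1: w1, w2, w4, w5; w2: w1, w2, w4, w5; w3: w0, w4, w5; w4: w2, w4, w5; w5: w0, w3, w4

(b), (c)

This is the axiom for a generalized confluence (Geach) condition; its first-order frame correspondent is \forall x \forall z (x R^2 z \to \exists w (x = w \wedge z = w)).
(a): fails — dR²a but d ≠ a.
(b): condition met.
(c): condition met.
(d): fails — w0R²w1 but w0 ≠ w1.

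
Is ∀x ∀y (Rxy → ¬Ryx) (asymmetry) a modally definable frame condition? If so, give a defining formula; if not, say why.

Any modally definable frame class is closed under surjective bounded morphisms.
The 5-cycle (worlds s,t,u,v,w with s→t→u→v→w→s) is asymmetric. Mapping every world to a single reflexive point • is a surjective bounded morphism, and the reflexive point is not asymmetric (R•• but asymmetry requires ¬R••).
Hence asymmetry is not modally definable.

No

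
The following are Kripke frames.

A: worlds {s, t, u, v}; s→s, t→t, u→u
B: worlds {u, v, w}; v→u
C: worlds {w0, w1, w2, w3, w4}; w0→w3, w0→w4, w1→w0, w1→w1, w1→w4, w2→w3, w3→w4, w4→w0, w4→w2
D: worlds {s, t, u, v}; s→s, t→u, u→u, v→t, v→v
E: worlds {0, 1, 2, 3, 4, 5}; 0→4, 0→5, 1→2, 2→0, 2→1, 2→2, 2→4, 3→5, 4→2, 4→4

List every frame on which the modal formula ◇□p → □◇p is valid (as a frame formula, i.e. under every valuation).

This is the axiom for convergence; its first-order frame correspondent is ∀x ∀y ∀z (Rxy ∧ Rxz → ∃w (Ryw ∧ Rzw)).
A: satisfies the condition.
B: fails — Rvu and Rvu but u and u have no common successor.
C: fails — Rw0w4 and Rw0w3 but w4 and w3 have no common successor.
D: fails — Rvv and Rvt but v and t have no common successor.
E: fails — R04 and R05 but 4 and 5 have no common successor.
Valid on: A.

A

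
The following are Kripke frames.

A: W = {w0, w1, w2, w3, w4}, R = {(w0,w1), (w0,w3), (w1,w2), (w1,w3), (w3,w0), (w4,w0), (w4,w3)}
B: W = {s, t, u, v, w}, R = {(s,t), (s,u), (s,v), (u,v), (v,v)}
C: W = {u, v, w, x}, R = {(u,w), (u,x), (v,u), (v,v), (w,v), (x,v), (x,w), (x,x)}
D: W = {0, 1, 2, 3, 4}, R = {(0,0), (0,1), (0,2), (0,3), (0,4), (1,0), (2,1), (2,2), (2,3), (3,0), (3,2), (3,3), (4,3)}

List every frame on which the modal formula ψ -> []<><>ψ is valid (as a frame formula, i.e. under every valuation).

Frame correspondent (Sahlqvist): forall x forall z (xRz -> exists w (x = w & z R^2 w)) — i.e. a generalized confluence (Geach) condition.
A: fails — w0Rw3 but no w with w0=w and w3R²w.
B: fails — sRt but no w* with s=w* and tR²w*.
C: fails — xRw but no t with x=t and wR²t.
D: condition met.

D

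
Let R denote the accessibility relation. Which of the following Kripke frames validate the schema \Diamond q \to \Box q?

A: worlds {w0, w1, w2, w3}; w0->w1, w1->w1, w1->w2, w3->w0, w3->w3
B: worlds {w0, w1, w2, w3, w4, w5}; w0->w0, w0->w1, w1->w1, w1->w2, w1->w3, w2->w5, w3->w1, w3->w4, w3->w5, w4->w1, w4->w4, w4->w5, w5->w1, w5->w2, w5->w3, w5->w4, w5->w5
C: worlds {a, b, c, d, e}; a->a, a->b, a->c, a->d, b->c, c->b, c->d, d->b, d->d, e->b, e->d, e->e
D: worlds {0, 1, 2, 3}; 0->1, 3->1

D

This is the axiom for partial functionality; its first-order frame correspondent is \forall x \forall y \forall z (Rxy \wedge Rxz \to y = z).
A: fails — w1 sees both w1 and w2.
B: fails — w0 sees both w0 and w1.
C: fails — a sees both a and b.
D: condition met.
Valid on: D.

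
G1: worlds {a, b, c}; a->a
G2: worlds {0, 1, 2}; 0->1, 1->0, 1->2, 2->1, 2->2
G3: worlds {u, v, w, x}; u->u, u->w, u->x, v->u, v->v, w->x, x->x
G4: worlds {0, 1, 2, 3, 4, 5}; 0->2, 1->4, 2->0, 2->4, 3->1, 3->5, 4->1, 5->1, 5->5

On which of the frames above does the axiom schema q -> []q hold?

G1

Frame correspondent (Sahlqvist): forall x forall z (xRz -> exists w (x = w & z = w)) — i.e. a generalized confluence (Geach) condition.
G1: condition met.
G2: fails — 0R1 but 0 ≠ 1.
G3: fails — uRw but u ≠ w.
G4: fails — 0R2 but 0 ≠ 2.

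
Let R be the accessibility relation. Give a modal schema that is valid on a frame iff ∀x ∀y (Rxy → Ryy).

The condition is shift-reflexivity. The T□ schema □(□s → s) defines it.
Suppose □(□s→s) is valid. Take Rxy and set V(s)={w : Ryw}. Then at y, □s holds; since □(□s→s) at x, □s→s at y, so s at y, i.e. Ryy.

□(□s → s)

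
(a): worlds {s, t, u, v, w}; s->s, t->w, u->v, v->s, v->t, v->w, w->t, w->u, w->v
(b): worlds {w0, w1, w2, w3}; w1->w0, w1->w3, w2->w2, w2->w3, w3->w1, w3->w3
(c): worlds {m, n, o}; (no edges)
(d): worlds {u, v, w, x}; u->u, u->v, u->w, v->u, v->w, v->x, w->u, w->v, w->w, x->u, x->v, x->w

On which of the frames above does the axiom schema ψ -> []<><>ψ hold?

This is the axiom for a generalized confluence (Geach) condition; its first-order frame correspondent is forall x forall z (xRz -> exists w (x = w & z R^2 w)).
(a): fails — vRs but no w* with v=w* and sR²w*.
(b): fails — w1Rw0 but no w with w1=w and w0R²w.
(c): condition met.
(d): fails — xRv but no t with x=t and vR²t.
Valid on: (c).

(c)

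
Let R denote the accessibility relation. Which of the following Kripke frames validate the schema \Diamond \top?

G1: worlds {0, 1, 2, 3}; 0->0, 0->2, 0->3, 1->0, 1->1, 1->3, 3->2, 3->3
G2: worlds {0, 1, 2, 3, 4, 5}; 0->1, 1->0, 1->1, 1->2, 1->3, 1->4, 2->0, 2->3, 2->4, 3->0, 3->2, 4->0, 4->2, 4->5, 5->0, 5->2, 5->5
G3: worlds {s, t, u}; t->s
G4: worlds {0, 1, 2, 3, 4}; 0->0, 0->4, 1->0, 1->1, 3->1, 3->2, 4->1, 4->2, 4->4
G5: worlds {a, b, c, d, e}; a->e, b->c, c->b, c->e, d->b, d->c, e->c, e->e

G2, G5

The schema corresponds to seriality: \forall x \exists y Rxy.
G1: fails — world 2 has no successor.
G2: condition met.
G3: fails — world s has no successor.
G4: fails — world 2 has no successor.
G5: condition met.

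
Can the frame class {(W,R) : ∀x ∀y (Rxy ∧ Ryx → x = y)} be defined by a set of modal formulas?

No — not modally definable

Modal frame validity is preserved under surjective bounded morphisms.
The 8-cycle (worlds s,t,u,v,w,x,y,z with s→t→u→v→w→x→y→z→s) is antisymmetric. Sending even-indexed worlds to • and odd-indexed worlds to ∘ is a surjective bounded morphism onto the two-world frame with •↔∘, which is not antisymmetric.
So no modal formula (or set of formulas) defines exactly the antisymmetric frames.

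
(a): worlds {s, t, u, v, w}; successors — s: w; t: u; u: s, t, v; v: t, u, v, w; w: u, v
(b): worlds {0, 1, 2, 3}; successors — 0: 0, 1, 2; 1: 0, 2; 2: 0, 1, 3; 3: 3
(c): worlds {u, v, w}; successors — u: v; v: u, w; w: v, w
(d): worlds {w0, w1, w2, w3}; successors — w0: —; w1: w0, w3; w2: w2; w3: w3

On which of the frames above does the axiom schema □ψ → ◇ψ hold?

Frame correspondent (Sahlqvist): ∀x ∃y Rxy — i.e. seriality.
(a): satisfies the condition.
(b): satisfies the condition.
(c): satisfies the condition.
(d): fails — world w0 has no successor.
Valid on: (a), (b), (c).

(a), (b), (c)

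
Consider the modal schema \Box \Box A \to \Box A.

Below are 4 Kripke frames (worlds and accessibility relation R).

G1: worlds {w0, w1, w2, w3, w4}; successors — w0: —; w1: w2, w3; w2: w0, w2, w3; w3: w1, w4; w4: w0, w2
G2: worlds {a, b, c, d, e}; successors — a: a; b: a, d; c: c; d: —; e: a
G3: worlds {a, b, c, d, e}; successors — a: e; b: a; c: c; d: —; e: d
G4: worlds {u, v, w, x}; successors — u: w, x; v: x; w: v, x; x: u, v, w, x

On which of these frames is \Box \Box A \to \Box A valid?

The schema corresponds to density: \forall x \forall y (Rxy \to \exists z (Rxz \wedge Rzy)).
G1: fails — Rw3w1 but no z with Rw3z and Rzw1.
G2: fails — Rbd but no z with Rbz and Rzd.
G3: fails — Rba but no z with Rbz and Rza.
G4: condition met.
Valid on: G4.

G4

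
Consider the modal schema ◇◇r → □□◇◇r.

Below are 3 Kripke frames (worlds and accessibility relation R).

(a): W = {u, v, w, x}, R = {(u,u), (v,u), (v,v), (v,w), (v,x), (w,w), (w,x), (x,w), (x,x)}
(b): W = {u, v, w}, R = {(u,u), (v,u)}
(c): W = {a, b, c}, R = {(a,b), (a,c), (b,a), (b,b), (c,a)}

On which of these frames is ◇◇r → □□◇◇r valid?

This is the axiom for a generalized confluence (Geach) condition; its first-order frame correspondent is ∀x ∀y ∀z ((xR²y ∧ xR²z) → ∃w (y = w ∧ zR²w)).
(a): fails — vR²u, vR²w but no t with u=t and wR²t.
(b): condition met.
(c): fails — bR²a, bR²c but no w with a=w and cR²w.
Valid on: (b).

(b)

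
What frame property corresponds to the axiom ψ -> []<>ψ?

Suppose ψ→□◇ψ is valid. Take Rxy and set V(ψ)={x}. Then ψ at x, so □◇ψ at x, so ◇ψ at y, so some z with Ryz has ψ; z=x, i.e. Ryx.
Conversely, any frame satisfying forall x forall y (Rxy -> Ryx) validates the schema.
So the correspondent is symmetry.

Symmetry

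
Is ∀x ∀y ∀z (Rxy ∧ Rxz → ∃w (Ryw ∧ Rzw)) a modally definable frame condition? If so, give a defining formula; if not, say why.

Yes, by ◇□p → □◇p

The condition is convergence. A defining modal formula is ◇□p → □◇p.
Suppose ◇□p→□◇p is valid. Take Rxy, Rxz and set V(p)={w : Ryw}. Then □p at y so ◇□p at x, so □◇p at x, so ◇p at z, giving w with Rzw and Ryw.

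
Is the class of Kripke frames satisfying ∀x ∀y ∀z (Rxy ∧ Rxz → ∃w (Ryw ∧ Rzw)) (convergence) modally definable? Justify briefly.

Yes — defined by ◇□p → □◇p

This is a Sahlqvist condition; the .2 axiom ◇□p → □◇p defines it.
Suppose ◇□p→□◇p is valid. Take Rxy, Rxz and set V(p)={w : Ryw}. Then □p at y so ◇□p at x, so □◇p at x, so ◇p at z, giving w with Rzw and Ryw.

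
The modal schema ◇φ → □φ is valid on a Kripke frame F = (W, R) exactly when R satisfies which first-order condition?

Suppose ◇φ→□φ is valid. Take Rxy, Rxz and set V(φ)={y}. Then ◇φ at x, so □φ at x, so φ at z, i.e. z=y.
The converse is a direct semantic check.
Frame condition: ∀x ∀y ∀z (Rxy ∧ Rxz → y = z).

partial functionality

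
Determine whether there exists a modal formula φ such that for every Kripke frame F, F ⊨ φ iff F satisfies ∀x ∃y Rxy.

Yes — defined by □r → ◇r

This is a Sahlqvist condition; the D axiom □r → ◇r defines it.
Suppose □r→◇r is valid. At any x set V(r)=W. Then □r at x, so ◇r at x, so x has a successor.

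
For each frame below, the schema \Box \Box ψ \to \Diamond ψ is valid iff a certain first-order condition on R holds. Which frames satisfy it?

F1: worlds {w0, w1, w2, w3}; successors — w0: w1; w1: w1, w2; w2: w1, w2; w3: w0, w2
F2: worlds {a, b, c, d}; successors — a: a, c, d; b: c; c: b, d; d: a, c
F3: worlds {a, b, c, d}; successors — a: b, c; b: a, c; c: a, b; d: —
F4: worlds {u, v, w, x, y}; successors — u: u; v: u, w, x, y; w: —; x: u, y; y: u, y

The schema corresponds to a generalized confluence (Geach) condition: \forall x \exists w (x R^2 w \wedge xRw).
F1: condition met.
F2: fails — at b but no w with bR²w and bRw.
F3: fails — at d but no w with dR²w and dRw.
F4: fails — at w but no t with wR²t and wRt.

F1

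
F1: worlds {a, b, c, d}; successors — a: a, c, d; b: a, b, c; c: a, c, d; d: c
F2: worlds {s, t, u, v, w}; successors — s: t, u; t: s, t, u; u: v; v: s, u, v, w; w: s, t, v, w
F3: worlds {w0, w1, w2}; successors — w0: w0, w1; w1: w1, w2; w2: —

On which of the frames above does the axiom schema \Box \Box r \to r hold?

F1, F2

This is the axiom for a generalized confluence (Geach) condition; its first-order frame correspondent is \forall x \exists w (x R^2 w \wedge x = w).
F1: condition met.
F2: condition met.
F3: fails — at w2 but no w with w2R²w and w2=w.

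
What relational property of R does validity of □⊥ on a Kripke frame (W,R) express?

This is the Ver axiom.
Its frame correspondent is emptiness of R — ∀x ∀y ¬Rxy.

emptiness of R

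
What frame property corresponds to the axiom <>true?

This schema is equivalent to the D axiom □A → ◇A.
It corresponds to seriality: forall x exists y Rxy.

Seriality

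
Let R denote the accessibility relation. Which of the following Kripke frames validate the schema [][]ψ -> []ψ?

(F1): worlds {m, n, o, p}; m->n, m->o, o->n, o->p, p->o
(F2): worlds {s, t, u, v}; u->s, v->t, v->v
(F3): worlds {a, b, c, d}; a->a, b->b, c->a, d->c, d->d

(F3)

Frame correspondent (Sahlqvist): forall x forall y (Rxy -> exists z (Rxz & Rzy)) — i.e. density.
(F1): fails — Ron but no z with Roz and Rzn.
(F2): fails — Rus but no z with Ruz and Rzs.
(F3): condition met.
Valid on: (F3).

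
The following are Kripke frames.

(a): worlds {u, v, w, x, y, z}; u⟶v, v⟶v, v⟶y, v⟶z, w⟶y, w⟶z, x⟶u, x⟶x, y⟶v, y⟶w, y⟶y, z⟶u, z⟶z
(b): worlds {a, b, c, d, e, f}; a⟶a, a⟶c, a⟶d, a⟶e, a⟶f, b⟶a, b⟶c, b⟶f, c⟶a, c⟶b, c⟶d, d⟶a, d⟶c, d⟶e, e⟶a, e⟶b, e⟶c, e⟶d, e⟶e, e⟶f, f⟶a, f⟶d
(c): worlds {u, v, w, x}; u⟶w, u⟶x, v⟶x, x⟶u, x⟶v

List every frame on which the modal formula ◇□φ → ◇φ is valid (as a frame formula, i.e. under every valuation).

(b)

Frame correspondent (Sahlqvist): ∀x ∀y (xRy → ∃w (yRw ∧ xRw)) — i.e. a generalized confluence (Geach) condition.
(a): fails — xRu but no t with uRt and xRt.
(b): ✓.
(c): fails — uRw but no t with wRt and uRt.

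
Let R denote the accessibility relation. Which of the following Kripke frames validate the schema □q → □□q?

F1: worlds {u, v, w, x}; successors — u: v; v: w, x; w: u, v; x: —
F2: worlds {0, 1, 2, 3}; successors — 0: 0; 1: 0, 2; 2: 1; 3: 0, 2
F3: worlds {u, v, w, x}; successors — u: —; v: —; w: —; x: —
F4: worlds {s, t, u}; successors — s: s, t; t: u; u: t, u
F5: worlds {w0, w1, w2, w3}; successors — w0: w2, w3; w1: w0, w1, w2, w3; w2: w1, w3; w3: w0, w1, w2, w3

Frame correspondent (Sahlqvist): ∀x ∀y ∀z (Rxy ∧ Ryz → Rxz) — i.e. transitivity.
F1: fails — Ruv and Rvw but not Ruw.
F2: fails — R32 and R21 but not R31.
F3: ✓.
F4: fails — Rtu and Rut but not Rtt.
F5: fails — Rw0w2 and Rw2w1 but not Rw0w1.

F3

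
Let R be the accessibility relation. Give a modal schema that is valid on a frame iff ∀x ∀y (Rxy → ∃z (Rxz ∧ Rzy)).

□□r → □r

The condition is density. The C4 schema □□r → □r defines it.
Suppose □□r→□r is valid. Take Rxy and set V(r)={w : xR²w}. Then □□r at x, so □r at x, so r at y, i.e. ∃z(Rxz∧Rzy).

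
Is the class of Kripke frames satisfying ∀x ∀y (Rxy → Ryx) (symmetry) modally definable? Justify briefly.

This is a Sahlqvist condition; the B axiom q → □◇q defines it.
Suppose q→□◇q is valid. Take Rxy and set V(q)={x}. Then q at x, so □◇q at x, so ◇q at y, so some z with Ryz has q; z=x, i.e. Ryx.

Yes — defined by q → □◇q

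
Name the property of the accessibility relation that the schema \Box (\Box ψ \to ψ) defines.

Shift-reflexivity

Suppose □(□ψ→ψ) is valid. Take Rxy and set V(ψ)={w : Ryw}. Then at y, □ψ holds; since □(□ψ→ψ) at x, □ψ→ψ at y, so ψ at y, i.e. Ryy.
Conversely, on a frame with shift-reflexivity the schema holds at every world under every valuation.
Frame condition: \forall x \forall y (Rxy \to Ryy).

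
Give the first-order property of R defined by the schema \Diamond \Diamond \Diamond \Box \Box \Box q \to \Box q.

\forall x \forall y \forall z ((x R^3 y \wedge xRz) \to \exists w (y R^3 w \wedge z = w))

This is a Sahlqvist (Geach-type) schema ◇^3□^3q → □^1◇^0q.
First-order correspondent: \forall x \forall y \forall z ((x R^3 y \wedge xRz) \to \exists w (y R^3 w \wedge z = w)).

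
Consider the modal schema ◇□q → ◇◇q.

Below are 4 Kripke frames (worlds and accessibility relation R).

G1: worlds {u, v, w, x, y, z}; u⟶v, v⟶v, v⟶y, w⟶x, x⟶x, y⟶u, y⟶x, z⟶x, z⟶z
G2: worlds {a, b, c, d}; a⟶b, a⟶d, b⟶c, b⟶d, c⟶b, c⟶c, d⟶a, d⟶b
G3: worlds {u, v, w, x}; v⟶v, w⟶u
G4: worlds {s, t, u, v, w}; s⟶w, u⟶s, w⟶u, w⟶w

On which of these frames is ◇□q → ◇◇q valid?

G1, G2, G4

This is the axiom for a generalized confluence (Geach) condition; its first-order frame correspondent is ∀x ∀y (xRy → ∃w (yRw ∧ xR²w)).
G1: ✓.
G2: ✓.
G3: fails — wRu but no t with uRt and wR²t.
G4: ✓.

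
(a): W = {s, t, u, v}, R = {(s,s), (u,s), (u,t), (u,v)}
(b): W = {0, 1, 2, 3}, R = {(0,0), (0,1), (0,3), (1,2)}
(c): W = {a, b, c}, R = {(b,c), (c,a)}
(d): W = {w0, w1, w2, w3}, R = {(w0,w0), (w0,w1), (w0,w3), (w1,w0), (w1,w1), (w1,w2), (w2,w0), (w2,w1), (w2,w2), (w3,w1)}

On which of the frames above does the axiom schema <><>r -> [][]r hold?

(a), (c)

The schema corresponds to a generalized confluence (Geach) condition: forall x forall y forall z ((x R^2 y & x R^2 z) -> exists w (y = w & z = w)).
(a): holds.
(b): fails — 0R²0, 0R²1 but 0 ≠ 1.
(c): holds.
(d): fails — w0R²w0, w0R²w1 but w0 ≠ w1.
Valid on: (a), (c).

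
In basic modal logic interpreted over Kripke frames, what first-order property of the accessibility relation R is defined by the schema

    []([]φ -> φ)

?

Suppose □(□φ→φ) is valid. Take Rxy and set V(φ)={w : Ryw}. Then at y, □φ holds; since □(□φ→φ) at x, □φ→φ at y, so φ at y, i.e. Ryy.

shift-reflexivity: forall x forall y (Rxy -> Ryy)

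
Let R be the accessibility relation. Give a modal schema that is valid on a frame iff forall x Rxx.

The condition is reflexivity. The T schema □r → r defines it.
Suppose □r→r is valid. At any x set V(r)={w : Rxw}. Then □r holds at x, so r holds at x, i.e. Rxx.

□r → r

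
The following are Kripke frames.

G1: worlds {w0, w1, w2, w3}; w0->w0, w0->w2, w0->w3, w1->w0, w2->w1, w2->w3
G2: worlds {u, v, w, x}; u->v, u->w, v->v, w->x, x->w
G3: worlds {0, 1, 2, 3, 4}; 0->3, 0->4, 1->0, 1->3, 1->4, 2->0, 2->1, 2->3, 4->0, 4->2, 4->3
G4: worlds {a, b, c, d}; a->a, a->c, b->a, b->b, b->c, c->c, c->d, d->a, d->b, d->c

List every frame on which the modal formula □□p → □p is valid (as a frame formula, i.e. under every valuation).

G4

The schema corresponds to density: ∀x ∀y (Rxy → ∃z (Rxz ∧ Rzy)).
G1: fails — Rw2w1 but no z with Rw2z and Rzw1.
G2: fails — Rxw but no z with Rxz and Rzw.
G3: fails — R04 but no z with R0z and Rz4.
G4: holds.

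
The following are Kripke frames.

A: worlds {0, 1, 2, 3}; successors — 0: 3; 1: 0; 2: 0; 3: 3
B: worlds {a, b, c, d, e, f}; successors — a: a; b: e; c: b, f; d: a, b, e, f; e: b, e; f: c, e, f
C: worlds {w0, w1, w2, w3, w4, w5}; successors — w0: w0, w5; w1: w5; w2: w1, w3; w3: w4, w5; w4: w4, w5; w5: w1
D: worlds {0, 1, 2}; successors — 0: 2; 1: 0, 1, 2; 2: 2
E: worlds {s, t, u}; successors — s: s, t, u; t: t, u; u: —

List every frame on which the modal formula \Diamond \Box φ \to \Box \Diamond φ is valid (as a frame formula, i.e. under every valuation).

A, D

This is the axiom for convergence; its first-order frame correspondent is \forall x \forall y \forall z (Rxy \wedge Rxz \to \exists w (Ryw \wedge Rzw)).
A: satisfies the condition.
B: fails — Rdf and Rda but f and a have no common successor.
C: fails — Rw0w5 and Rw0w0 but w5 and w0 have no common successor.
D: satisfies the condition.
E: fails — Rsu and Rsu but u and u have no common successor.
Valid on: A, D.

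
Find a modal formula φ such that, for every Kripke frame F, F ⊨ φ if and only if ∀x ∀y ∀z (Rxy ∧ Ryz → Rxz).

The condition is transitivity. The 4 schema □s → □□s defines it.
Suppose □s→□□s is valid. Take Rxy, Ryz and set V(s)={w : Rxw}. Then □s at x, so □□s at x, so □s at y, so s at z, i.e. Rxz.

□s → □□s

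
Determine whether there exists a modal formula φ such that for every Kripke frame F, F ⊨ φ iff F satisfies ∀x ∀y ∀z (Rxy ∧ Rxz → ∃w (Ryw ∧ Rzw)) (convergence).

Yes, by ◇□p → □◇p

This is a Sahlqvist condition; the .2 axiom ◇□p → □◇p defines it.
Suppose ◇□p→□◇p is valid. Take Rxy, Rxz and set V(p)={w : Ryw}. Then □p at y so ◇□p at x, so □◇p at x, so ◇p at z, giving w with Rzw and Ryw.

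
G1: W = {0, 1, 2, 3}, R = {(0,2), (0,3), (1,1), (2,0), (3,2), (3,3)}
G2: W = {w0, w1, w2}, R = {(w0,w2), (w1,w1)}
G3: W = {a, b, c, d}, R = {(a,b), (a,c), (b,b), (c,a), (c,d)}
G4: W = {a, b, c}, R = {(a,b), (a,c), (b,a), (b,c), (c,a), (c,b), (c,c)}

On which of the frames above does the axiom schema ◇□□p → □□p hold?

G2, G4

The schema corresponds to a generalized confluence (Geach) condition: ∀x ∀y ∀z ((xRy ∧ xR²z) → ∃w (yR²w ∧ z = w)).
G1: fails — 0R2, 0R²0 but no w with 2R²w and 0=w.
G2: ✓.
G3: fails — aRb, aR²a but no w with bR²w and a=w.
G4: ✓.
Valid on: G2, G4.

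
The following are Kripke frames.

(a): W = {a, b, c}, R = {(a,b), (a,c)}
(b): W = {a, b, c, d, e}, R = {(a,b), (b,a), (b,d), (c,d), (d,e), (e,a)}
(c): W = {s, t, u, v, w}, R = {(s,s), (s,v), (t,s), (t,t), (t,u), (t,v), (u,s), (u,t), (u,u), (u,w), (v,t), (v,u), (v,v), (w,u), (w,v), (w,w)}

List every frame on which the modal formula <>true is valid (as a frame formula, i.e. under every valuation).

(b), (c)

This is the axiom for seriality; its first-order frame correspondent is forall x exists y Rxy.
(a): fails — world b has no successor.
(b): ✓.
(c): ✓.
Valid on: (b), (c).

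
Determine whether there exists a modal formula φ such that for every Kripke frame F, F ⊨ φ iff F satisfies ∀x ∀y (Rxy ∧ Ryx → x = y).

If a class were modally definable it would be closed under surjective bounded morphisms (Goldblatt–Thomason).
The 4-cycle (worlds s,t,u,v with s→t→u→v→s) is antisymmetric. Sending even-indexed worlds to a and odd-indexed worlds to b is a surjective bounded morphism onto the two-world frame with a↔b, which is not antisymmetric.
Hence antisymmetry is not modally definable.

Not definable by any modal formula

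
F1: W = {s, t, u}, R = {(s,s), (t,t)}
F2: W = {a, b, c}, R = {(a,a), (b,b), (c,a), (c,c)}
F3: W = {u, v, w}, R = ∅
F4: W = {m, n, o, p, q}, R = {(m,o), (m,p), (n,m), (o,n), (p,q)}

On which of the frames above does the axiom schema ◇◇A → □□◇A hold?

F1, F3

This is the axiom for a generalized confluence (Geach) condition; its first-order frame correspondent is ∀x ∀y ∀z ((xR²y ∧ xR²z) → ∃w (y = w ∧ zRw)).
F1: satisfies the condition.
F2: fails — cR²c, cR²a but no w with c=w and aRw.
F3: satisfies the condition.
F4: fails — mR²n, mR²n but no w with n=w and nRw.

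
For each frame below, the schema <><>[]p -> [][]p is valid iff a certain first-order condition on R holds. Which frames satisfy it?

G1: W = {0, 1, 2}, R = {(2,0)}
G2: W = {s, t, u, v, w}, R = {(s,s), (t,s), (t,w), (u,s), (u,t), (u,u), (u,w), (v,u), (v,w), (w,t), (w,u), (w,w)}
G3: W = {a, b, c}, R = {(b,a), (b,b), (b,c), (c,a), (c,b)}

G1

This is the axiom for a generalized confluence (Geach) condition; its first-order frame correspondent is forall x forall y forall z ((x R^2 y & x R^2 z) -> exists w (yRw & z = w)).
G1: satisfies the condition.
G2: fails — tR²s, tR²t but no w* with sRw* and t=w*.
G3: fails — bR²a, bR²a but no w with aRw and a=w.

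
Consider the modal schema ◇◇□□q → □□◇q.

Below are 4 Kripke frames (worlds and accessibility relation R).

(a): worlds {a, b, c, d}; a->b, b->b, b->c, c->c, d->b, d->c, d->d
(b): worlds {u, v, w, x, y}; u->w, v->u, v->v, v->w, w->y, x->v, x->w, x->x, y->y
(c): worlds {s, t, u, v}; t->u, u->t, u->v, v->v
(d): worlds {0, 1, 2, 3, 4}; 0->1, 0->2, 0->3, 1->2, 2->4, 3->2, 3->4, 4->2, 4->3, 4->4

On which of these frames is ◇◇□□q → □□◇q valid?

(a), (d)

The schema corresponds to a generalized confluence (Geach) condition: ∀x ∀y ∀z ((xR²y ∧ xR²z) → ∃w (yR²w ∧ zRw)).
(a): ✓.
(b): fails — vR²u, vR²u but no t with uR²t and uRt.
(c): fails — tR²t, tR²t but no w with tR²w and tRw.
(d): ✓.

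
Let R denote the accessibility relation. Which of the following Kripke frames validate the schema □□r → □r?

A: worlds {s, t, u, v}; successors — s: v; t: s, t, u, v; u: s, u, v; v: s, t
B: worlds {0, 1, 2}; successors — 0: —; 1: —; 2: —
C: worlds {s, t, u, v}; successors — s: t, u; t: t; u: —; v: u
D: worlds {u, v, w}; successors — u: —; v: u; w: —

B

Frame correspondent (Sahlqvist): ∀x ∀y (Rxy → ∃z (Rxz ∧ Rzy)) — i.e. density.
A: fails — Rsv but no z with Rsz and Rzv.
B: ✓.
C: fails — Rsu but no z with Rsz and Rzu.
D: fails — Rvu but no z with Rvz and Rzu.
Valid on: B.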